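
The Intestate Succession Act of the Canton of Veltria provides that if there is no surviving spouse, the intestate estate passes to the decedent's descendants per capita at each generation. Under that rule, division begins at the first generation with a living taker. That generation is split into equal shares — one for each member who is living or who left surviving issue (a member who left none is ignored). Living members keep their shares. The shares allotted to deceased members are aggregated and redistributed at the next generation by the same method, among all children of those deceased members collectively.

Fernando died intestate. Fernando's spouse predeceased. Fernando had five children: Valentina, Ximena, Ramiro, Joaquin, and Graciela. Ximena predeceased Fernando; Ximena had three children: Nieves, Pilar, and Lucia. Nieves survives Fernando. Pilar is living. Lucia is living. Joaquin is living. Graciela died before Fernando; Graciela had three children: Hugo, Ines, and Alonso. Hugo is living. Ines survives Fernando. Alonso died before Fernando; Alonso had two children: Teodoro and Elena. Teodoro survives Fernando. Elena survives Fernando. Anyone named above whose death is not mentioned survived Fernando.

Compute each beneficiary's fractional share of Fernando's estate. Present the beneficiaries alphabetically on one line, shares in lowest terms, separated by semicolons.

Elena 1/30; Hugo 1/15; Ines 1/15; Joaquin 1/5; Lucia 1/15; Nieves 1/15; Pilar 1/15; Ramiro 1/5; Teodoro 1/30; Valentina 1/5

There is no surviving spouse, so the entire estate passes to Fernando's descendants per capita at each generation.
At generation 1 (Valentina, Ximena, Ramiro, Joaquin, Graciela) there are 5 shares of (1)/5 = 1/5 each.
Living: Valentina, Ramiro, and Joaquin — each takes 1/5.
Deceased: Ximena and Graciela. Their combined 2/5 is pooled and carried to generation 2.
At generation 2 (Nieves, Pilar, Lucia, Hugo, Ines, Alonso) there are 6 shares of (2/5)/6 = 1/15 each.
Living: Nieves, Pilar, Lucia, Hugo, and Ines — each takes 1/15.
Deceased: Alonso. That 1/15 share is carried to generation 3.
At generation 3 (Teodoro, Elena) there are 2 shares of (1/15)/2 = 1/30 each.
Living: Teodoro and Elena — each takes 1/30.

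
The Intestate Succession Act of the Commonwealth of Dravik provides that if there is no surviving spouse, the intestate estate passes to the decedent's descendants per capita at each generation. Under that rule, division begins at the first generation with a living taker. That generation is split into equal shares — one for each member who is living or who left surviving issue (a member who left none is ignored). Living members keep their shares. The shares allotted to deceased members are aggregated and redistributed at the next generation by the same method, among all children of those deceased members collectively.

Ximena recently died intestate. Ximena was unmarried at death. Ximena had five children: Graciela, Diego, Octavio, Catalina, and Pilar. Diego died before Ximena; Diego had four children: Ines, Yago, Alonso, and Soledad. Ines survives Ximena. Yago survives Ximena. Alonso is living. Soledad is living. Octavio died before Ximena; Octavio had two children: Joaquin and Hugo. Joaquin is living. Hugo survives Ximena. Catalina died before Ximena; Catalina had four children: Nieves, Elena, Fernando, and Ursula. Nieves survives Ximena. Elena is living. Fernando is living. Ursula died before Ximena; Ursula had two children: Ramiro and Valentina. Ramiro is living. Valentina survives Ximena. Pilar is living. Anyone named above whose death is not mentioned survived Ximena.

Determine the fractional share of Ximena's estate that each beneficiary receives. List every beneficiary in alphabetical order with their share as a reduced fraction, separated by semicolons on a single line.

There is no surviving spouse, so the entire estate passes to Ximena's descendants per capita at each generation.
At generation 1 (Graciela, Diego, Octavio, Catalina, Pilar) there are 5 shares of (1)/5 = 1/5 each.
Living: Graciela and Pilar — each takes 1/5.
Deceased: Diego, Octavio, and Catalina. Their combined 3/5 is pooled and carried to generation 2.
At generation 2 (Ines, Yago, Alonso, Soledad, Joaquin, Hugo, Nieves, Elena, Fernando, Ursula) there are 10 shares of (3/5)/10 = 3/50 each.
Living: Ines, Yago, Alonso, Soledad, Joaquin, Hugo, Nieves, Elena, and Fernando — each takes 3/50.
Deceased: Ursula. That 3/50 share is carried to generation 3.
At generation 3 (Ramiro, Valentina) there are 2 shares of (3/50)/2 = 3/100 each.
Living: Ramiro and Valentina — each takes 3/100.

Alonso 3/50; Elena 3/50; Fernando 3/50; Graciela 1/5; Hugo 3/50; Ines 3/50; Joaquin 3/50; Nieves 3/50; Pilar 1/5; Ramiro 3/100; Soledad 3/50; Valentina 3/100; Yago 3/50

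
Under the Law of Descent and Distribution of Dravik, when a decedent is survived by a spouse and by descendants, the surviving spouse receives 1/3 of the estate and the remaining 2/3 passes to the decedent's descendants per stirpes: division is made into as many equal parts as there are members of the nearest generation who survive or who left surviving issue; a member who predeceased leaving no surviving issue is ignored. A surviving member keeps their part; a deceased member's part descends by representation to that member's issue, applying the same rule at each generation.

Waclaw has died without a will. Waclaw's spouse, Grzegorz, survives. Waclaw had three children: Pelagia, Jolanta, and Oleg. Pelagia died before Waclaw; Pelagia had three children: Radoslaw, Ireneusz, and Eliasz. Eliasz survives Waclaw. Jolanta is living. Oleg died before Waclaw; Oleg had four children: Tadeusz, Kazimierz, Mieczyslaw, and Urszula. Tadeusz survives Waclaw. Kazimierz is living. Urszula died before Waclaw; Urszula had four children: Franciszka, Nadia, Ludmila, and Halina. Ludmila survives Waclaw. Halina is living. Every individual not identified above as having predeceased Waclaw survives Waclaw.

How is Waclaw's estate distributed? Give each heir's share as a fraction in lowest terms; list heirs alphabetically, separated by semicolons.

Eliasz 2/27; Franciszka 1/72; Grzegorz 1/3; Halina 1/72; Ireneusz 2/27; Jolanta 2/9; Kazimierz 1/18; Ludmila 1/72; Mieczyslaw 1/18; Nadia 1/72; Radoslaw 2/27; Tadeusz 1/18

Grzegorz, as surviving spouse, takes 1/3.
The remaining 2/3 passes to Waclaw's descendants per stirpes.
The 2/3 is divided into 3 equal shares of 2/9 among Pelagia, Jolanta, Oleg.
Pelagia predeceased; the 2/9 allotted to Pelagia's branch passes to Pelagia's issue by representation.
The 2/9 is divided into 3 equal shares of 2/27 among Radoslaw, Ireneusz, Eliasz.
Radoslaw is living and takes 2/27.
Ireneusz is living and takes 2/27.
Eliasz is living and takes 2/27.
Jolanta is living and takes 2/9.
Oleg predeceased; the 2/9 allotted to Oleg's branch passes to Oleg's issue by representation.
The 2/9 is divided into 4 equal shares of 1/18 among Tadeusz, Kazimierz, Mieczyslaw, Urszula.
Tadeusz is living and takes 1/18.
Kazimierz is living and takes 1/18.
Mieczyslaw is living and takes 1/18.
Urszula predeceased; the 1/18 allotted to Urszula's branch passes to Urszula's issue by representation.
The 1/18 is divided into 4 equal shares of 1/72 among Franciszka, Nadia, Ludmila, Halina.
Franciszka is living and takes 1/72.
Nadia is living and takes 1/72.
Ludmila is living and takes 1/72.
Halina is living and takes 1/72.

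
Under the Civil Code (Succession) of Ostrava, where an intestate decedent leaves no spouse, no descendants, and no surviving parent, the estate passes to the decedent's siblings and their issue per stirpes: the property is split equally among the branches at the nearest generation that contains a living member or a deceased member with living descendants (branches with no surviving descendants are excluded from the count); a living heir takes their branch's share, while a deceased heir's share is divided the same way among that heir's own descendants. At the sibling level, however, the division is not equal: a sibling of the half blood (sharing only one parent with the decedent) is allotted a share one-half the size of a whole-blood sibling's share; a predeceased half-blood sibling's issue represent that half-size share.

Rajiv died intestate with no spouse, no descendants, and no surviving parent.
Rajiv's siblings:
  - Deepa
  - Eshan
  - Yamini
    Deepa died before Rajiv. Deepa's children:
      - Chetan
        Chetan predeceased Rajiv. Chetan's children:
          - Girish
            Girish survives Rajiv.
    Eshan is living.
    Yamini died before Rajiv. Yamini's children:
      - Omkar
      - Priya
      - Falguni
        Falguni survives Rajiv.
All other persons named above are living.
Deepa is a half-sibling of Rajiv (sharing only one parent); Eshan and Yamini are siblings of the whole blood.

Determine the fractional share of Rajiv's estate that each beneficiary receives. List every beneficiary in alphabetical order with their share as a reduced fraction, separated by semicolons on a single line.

No spouse, descendants, or parent survives, so the estate passes to Rajiv's siblings per stirpes.
Half-blood siblings count for one-half the weight of whole-blood siblings at the initial division.
Dividing 1 in proportion to weights (total weight 5/2): Deepa (weight 1/2) → 1/5; Eshan (weight 1) → 2/5; Yamini (weight 1) → 2/5.
Deepa predeceased; the 1/5 allotted to Deepa's branch passes to Deepa's issue by representation.
Chetan's line is the sole branch at this level, so the full 1/5 passes to Chetan's issue by representation.
Girish is the sole taker at this level and receives the full 1/5.
Eshan is living and takes 2/5.
Yamini predeceased; the 2/5 allotted to Yamini's branch passes to Yamini's issue by representation.
The 2/5 is divided into 3 equal shares of 2/15 among Omkar, Priya, Falguni.
Omkar is living and takes 2/15.
Priya is living and takes 2/15.
Falguni is living and takes 2/15.

Eshan 2/5; Falguni 2/15; Girish 1/5; Omkar 2/15; Priya 2/15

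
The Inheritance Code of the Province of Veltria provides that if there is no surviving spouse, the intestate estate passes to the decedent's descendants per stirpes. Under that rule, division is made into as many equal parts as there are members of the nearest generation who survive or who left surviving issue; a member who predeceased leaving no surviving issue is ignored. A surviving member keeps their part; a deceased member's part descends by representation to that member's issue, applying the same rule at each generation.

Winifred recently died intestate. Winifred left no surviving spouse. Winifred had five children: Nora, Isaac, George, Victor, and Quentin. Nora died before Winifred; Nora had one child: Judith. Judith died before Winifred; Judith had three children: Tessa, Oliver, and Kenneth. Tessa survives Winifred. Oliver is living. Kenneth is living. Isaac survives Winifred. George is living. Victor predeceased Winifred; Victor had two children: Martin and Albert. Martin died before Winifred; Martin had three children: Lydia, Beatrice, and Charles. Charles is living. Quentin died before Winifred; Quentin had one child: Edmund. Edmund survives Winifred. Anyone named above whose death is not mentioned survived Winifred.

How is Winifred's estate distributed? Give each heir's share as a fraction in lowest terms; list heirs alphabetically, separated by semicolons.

Albert 1/10; Beatrice 1/30; Charles 1/30; Edmund 1/5; George 1/5; Isaac 1/5; Kenneth 1/15; Lydia 1/30; Oliver 1/15; Tessa 1/15

There is no surviving spouse, so the entire estate passes to Winifred's descendants per stirpes.
The estate is divided into 5 equal shares of 1/5 among Nora, Isaac, George, Victor, Quentin.
Nora predeceased; the 1/5 allotted to Nora's branch passes to Nora's issue by representation.
Judith's line is the sole branch at this level, so the full 1/5 passes to Judith's issue by representation.
The 1/5 is divided into 3 equal shares of 1/15 among Tessa, Oliver, Kenneth.
Tessa is living and takes 1/15.
Oliver is living and takes 1/15.
Kenneth is living and takes 1/15.
Isaac is living and takes 1/5.
George is living and takes 1/5.
Victor predeceased; the 1/5 allotted to Victor's branch passes to Victor's issue by representation.
The 1/5 is divided into 2 equal shares of 1/10 among Martin, Albert.
Martin predeceased; the 1/10 allotted to Martin's branch passes to Martin's issue by representation.
The 1/10 is divided into 3 equal shares of 1/30 among Lydia, Beatrice, Charles.
Lydia is living and takes 1/30.
Beatrice is living and takes 1/30.
Charles is living and takes 1/30.
Albert is living and takes 1/10.
Quentin predeceased; the 1/5 allotted to Quentin's branch passes to Quentin's issue by representation.
Edmund is the sole taker at this level and receives the full 1/5.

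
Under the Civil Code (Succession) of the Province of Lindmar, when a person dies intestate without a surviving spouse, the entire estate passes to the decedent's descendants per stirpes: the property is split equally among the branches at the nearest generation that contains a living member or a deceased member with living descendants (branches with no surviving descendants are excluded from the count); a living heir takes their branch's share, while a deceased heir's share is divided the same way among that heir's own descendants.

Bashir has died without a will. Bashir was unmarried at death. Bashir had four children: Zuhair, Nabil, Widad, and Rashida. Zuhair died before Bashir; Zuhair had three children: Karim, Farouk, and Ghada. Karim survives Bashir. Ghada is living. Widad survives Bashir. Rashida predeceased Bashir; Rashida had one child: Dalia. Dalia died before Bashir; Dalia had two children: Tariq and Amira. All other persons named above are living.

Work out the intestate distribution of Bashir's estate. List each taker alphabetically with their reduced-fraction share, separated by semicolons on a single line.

There is no surviving spouse, so the entire estate passes to Bashir's descendants per stirpes.
The estate is divided into 4 equal shares of 1/4 among Zuhair, Nabil, Widad, Rashida.
Zuhair predeceased; the 1/4 allotted to Zuhair's branch passes to Zuhair's issue by representation.
The 1/4 is divided into 3 equal shares of 1/12 among Karim, Farouk, Ghada.
Karim is living and takes 1/12.
Farouk is living and takes 1/12.
Ghada is living and takes 1/12.
Nabil is living and takes 1/4.
Widad is living and takes 1/4.
Rashida predeceased; the 1/4 allotted to Rashida's branch passes to Rashida's issue by representation.
Dalia's line is the sole branch at this level, so the full 1/4 passes to Dalia's issue by representation.
The 1/4 is divided into 2 equal shares of 1/8 among Tariq, Amira.
Tariq is living and takes 1/8.
Amira is living and takes 1/8.

Amira 1/8; Farouk 1/12; Ghada 1/12; Karim 1/12; Nabil 1/4; Tariq 1/8; Widad 1/4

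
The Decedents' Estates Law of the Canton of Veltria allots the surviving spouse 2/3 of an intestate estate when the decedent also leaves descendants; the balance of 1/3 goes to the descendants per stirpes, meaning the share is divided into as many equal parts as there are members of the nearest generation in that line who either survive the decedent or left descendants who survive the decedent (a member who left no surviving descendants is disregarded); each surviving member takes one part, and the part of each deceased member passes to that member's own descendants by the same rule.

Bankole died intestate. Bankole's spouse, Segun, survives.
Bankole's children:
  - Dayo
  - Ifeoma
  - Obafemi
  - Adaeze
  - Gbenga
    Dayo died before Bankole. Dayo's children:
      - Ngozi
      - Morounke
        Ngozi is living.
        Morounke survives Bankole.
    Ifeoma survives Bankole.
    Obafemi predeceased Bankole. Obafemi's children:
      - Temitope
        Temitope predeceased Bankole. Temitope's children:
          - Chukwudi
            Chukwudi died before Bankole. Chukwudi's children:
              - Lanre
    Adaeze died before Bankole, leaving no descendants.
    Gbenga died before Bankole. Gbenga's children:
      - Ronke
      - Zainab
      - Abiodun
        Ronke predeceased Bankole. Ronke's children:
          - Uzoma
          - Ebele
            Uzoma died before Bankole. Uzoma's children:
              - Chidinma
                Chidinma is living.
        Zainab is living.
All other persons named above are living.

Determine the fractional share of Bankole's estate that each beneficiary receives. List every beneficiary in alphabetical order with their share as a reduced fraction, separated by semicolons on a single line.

Segun, as surviving spouse, takes 2/3.
The remaining 1/3 passes to Bankole's descendants per stirpes.
Adaeze left no surviving issue, so that branch lapses and is disregarded.
The 1/3 is divided into 4 equal shares of 1/12 among Dayo, Ifeoma, Obafemi, Gbenga.
Dayo predeceased; the 1/12 allotted to Dayo's branch passes to Dayo's issue by representation.
The 1/12 is divided into 2 equal shares of 1/24 among Ngozi, Morounke.
Ngozi is living and takes 1/24.
Morounke is living and takes 1/24.
Ifeoma is living and takes 1/12.
Obafemi predeceased; the 1/12 allotted to Obafemi's branch passes to Obafemi's issue by representation.
Temitope's line is the sole branch at this level, so the full 1/12 passes to Temitope's issue by representation.
Chukwudi's line is the sole branch at this level, so the full 1/12 passes to Chukwudi's issue by representation.
Lanre is the sole taker at this level and receives the full 1/12.
Gbenga predeceased; the 1/12 allotted to Gbenga's branch passes to Gbenga's issue by representation.
The 1/12 is divided into 3 equal shares of 1/36 among Ronke, Zainab, Abiodun.
Ronke predeceased; the 1/36 allotted to Ronke's branch passes to Ronke's issue by representation.
The 1/36 is divided into 2 equal shares of 1/72 among Uzoma, Ebele.
Uzoma predeceased; the 1/72 allotted to Uzoma's branch passes to Uzoma's issue by representation.
Chidinma is the sole taker at this level and receives the full 1/72.
Ebele is living and takes 1/72.
Zainab is living and takes 1/36.
Abiodun is living and takes 1/36.

Abiodun 1/36; Chidinma 1/72; Ebele 1/72; Ifeoma 1/12; Lanre 1/12; Morounke 1/24; Ngozi 1/24; Segun 2/3; Zainab 1/36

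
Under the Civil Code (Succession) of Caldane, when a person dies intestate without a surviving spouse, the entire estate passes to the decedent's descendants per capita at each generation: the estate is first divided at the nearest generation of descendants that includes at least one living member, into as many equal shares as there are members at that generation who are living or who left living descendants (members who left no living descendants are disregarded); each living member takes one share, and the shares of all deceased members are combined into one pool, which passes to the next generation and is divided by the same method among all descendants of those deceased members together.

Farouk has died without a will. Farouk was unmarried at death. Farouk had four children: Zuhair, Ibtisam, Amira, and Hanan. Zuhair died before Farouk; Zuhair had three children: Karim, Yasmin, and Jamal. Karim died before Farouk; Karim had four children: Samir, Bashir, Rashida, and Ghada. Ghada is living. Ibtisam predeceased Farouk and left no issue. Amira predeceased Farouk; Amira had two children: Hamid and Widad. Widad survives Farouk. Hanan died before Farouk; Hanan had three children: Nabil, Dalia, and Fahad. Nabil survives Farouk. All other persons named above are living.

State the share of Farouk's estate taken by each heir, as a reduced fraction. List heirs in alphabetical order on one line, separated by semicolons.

Bashir 1/32; Dalia 1/8; Fahad 1/8; Ghada 1/32; Hamid 1/8; Jamal 1/8; Nabil 1/8; Rashida 1/32; Samir 1/32; Widad 1/8; Yasmin 1/8

There is no surviving spouse, so the entire estate passes to Farouk's descendants per capita at each generation.
No one at generation 1 (Zuhair, Amira, Hanan) is living; moving to the next generation.
At generation 2 (Karim, Yasmin, Jamal, Hamid, Widad, Nabil, Dalia, Fahad) there are 8 shares of (1)/8 = 1/8 each.
Living: Yasmin, Jamal, Hamid, Widad, Nabil, Dalia, and Fahad — each takes 1/8.
Deceased: Karim. That 1/8 share is carried to generation 3.
At generation 3 (Samir, Bashir, Rashida, Ghada) there are 4 shares of (1/8)/4 = 1/32 each.
Living: Samir, Bashir, Rashida, and Ghada — each takes 1/32.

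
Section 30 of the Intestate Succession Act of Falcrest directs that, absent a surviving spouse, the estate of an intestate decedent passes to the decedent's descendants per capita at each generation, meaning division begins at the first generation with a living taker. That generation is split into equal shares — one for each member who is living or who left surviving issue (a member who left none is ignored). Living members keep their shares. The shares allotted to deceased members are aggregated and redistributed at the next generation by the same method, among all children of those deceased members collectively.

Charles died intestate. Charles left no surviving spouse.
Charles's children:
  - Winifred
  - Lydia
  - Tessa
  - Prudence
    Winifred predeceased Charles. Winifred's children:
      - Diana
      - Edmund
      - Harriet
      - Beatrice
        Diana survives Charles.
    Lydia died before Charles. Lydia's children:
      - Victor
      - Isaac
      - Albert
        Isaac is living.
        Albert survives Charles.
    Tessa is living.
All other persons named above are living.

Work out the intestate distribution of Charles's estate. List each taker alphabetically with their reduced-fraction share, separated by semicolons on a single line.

There is no surviving spouse, so the entire estate passes to Charles's descendants per capita at each generation.
At generation 1 (Winifred, Lydia, Tessa, Prudence) there are 4 shares of (1)/4 = 1/4 each.
Living: Tessa and Prudence — each takes 1/4.
Deceased: Winifred and Lydia. Their combined 1/2 is pooled and carried to generation 2.
At generation 2 (Diana, Edmund, Harriet, Beatrice, Victor, Isaac, Albert) there are 7 shares of (1/2)/7 = 1/14 each.
Living: Diana, Edmund, Harriet, Beatrice, Victor, Isaac, and Albert — each takes 1/14.

Albert 1/14; Beatrice 1/14; Diana 1/14; Edmund 1/14; Harriet 1/14; Isaac 1/14; Prudence 1/4; Tessa 1/4; Victor 1/14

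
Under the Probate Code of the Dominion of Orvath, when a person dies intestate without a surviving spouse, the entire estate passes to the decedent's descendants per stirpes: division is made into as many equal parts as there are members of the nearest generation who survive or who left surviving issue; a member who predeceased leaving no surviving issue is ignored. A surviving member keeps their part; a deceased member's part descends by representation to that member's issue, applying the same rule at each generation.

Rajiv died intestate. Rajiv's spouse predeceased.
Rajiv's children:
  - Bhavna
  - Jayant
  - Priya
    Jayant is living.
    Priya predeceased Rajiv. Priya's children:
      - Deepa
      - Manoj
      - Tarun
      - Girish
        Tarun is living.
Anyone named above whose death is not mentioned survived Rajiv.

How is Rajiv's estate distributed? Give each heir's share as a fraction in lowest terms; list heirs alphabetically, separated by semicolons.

Bhavna 1/3; Deepa 1/12; Girish 1/12; Jayant 1/3; Manoj 1/12; Tarun 1/12

There is no surviving spouse, so the entire estate passes to Rajiv's descendants per stirpes.
The estate is divided into 3 equal shares of 1/3 among Bhavna, Jayant, Priya.
Bhavna is living and takes 1/3.
Jayant is living and takes 1/3.
Priya predeceased; the 1/3 allotted to Priya's branch passes to Priya's issue by representation.
The 1/3 is divided into 4 equal shares of 1/12 among Deepa, Manoj, Tarun, Girish.
Deepa is living and takes 1/12.
Manoj is living and takes 1/12.
Tarun is living and takes 1/12.
Girish is living and takes 1/12.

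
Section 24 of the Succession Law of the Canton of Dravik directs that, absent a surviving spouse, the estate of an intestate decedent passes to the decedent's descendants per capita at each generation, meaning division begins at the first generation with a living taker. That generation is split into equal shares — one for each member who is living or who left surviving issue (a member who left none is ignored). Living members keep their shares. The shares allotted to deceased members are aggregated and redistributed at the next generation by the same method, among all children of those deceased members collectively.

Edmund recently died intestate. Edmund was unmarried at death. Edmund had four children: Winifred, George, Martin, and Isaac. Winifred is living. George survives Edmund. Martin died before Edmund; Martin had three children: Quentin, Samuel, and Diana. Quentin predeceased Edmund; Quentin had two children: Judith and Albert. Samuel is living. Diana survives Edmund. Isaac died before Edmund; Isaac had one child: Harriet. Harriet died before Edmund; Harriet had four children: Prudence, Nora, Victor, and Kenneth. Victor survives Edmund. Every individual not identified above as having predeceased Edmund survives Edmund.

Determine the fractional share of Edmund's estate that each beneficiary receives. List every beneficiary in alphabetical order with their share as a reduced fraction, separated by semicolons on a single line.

Albert 1/24; Diana 1/8; George 1/4; Judith 1/24; Kenneth 1/24; Nora 1/24; Prudence 1/24; Samuel 1/8; Victor 1/24; Winifred 1/4

There is no surviving spouse, so the entire estate passes to Edmund's descendants per capita at each generation.
At generation 1 (Winifred, George, Martin, Isaac) there are 4 shares of (1)/4 = 1/4 each.
Living: Winifred and George — each takes 1/4.
Deceased: Martin and Isaac. Their combined 1/2 is pooled and carried to generation 2.
At generation 2 (Quentin, Samuel, Diana, Harriet) there are 4 shares of (1/2)/4 = 1/8 each.
Living: Samuel and Diana — each takes 1/8.
Deceased: Quentin and Harriet. Their combined 1/4 is pooled and carried to generation 3.
At generation 3 (Judith, Albert, Prudence, Nora, Victor, Kenneth) there are 6 shares of (1/4)/6 = 1/24 each.
Living: Judith, Albert, Prudence, Nora, Victor, and Kenneth — each takes 1/24.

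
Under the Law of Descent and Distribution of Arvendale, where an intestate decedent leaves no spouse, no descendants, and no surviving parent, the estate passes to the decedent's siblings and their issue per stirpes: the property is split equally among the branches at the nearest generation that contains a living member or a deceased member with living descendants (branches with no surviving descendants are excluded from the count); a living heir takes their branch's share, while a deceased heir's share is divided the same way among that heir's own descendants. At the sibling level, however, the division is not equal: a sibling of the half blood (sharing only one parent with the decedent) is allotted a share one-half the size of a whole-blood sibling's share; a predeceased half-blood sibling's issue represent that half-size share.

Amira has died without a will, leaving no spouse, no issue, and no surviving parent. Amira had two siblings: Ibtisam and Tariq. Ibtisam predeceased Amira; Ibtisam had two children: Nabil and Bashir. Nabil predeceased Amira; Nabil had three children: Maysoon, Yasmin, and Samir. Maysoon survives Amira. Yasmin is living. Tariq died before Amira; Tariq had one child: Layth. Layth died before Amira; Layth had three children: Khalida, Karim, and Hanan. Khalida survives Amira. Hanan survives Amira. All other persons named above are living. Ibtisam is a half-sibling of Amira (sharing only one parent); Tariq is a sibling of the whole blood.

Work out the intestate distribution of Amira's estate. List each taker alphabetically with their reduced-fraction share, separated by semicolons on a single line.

Bashir 1/6; Hanan 2/9; Karim 2/9; Khalida 2/9; Maysoon 1/18; Samir 1/18; Yasmin 1/18

No spouse, descendants, or parent survives, so the estate passes to Amira's siblings per stirpes.
Half-blood siblings count for one-half the weight of whole-blood siblings at the initial division.
Dividing 1 in proportion to weights (total weight 3/2): Ibtisam (weight 1/2) → 1/3; Tariq (weight 1) → 2/3.
Ibtisam predeceased; the 1/3 allotted to Ibtisam's branch passes to Ibtisam's issue by representation.
The 1/3 is divided into 2 equal shares of 1/6 among Nabil, Bashir.
Nabil predeceased; the 1/6 allotted to Nabil's branch passes to Nabil's issue by representation.
The 1/6 is divided into 3 equal shares of 1/18 among Maysoon, Yasmin, Samir.
Maysoon is living and takes 1/18.
Yasmin is living and takes 1/18.
Samir is living and takes 1/18.
Bashir is living and takes 1/6.
Tariq predeceased; the 2/3 allotted to Tariq's branch passes to Tariq's issue by representation.
Layth's line is the sole branch at this level, so the full 2/3 passes to Layth's issue by representation.
The 2/3 is divided into 3 equal shares of 2/9 among Khalida, Karim, Hanan.
Khalida is living and takes 2/9.
Karim is living and takes 2/9.
Hanan is living and takes 2/9.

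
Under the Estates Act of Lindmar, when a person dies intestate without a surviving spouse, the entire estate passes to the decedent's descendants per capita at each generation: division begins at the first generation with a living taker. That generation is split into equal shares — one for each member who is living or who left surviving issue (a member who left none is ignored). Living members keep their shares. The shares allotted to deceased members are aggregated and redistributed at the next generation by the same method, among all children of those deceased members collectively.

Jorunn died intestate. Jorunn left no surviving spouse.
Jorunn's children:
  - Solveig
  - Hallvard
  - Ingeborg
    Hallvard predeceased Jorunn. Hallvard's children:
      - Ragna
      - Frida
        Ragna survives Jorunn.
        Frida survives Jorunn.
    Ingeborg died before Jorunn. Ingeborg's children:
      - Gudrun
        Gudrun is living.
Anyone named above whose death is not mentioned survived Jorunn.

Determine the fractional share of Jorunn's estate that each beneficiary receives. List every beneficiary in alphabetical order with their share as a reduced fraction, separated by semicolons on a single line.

There is no surviving spouse, so the entire estate passes to Jorunn's descendants per capita at each generation.
At generation 1 (Solveig, Hallvard, Ingeborg) there are 3 shares of (1)/3 = 1/3 each.
Living: Solveig — each takes 1/3.
Deceased: Hallvard and Ingeborg. Their combined 2/3 is pooled and carried to generation 2.
At generation 2 (Ragna, Frida, Gudrun) there are 3 shares of (2/3)/3 = 2/9 each.
Living: Ragna, Frida, and Gudrun — each takes 2/9.

Frida 2/9; Gudrun 2/9; Ragna 2/9; Solveig 1/3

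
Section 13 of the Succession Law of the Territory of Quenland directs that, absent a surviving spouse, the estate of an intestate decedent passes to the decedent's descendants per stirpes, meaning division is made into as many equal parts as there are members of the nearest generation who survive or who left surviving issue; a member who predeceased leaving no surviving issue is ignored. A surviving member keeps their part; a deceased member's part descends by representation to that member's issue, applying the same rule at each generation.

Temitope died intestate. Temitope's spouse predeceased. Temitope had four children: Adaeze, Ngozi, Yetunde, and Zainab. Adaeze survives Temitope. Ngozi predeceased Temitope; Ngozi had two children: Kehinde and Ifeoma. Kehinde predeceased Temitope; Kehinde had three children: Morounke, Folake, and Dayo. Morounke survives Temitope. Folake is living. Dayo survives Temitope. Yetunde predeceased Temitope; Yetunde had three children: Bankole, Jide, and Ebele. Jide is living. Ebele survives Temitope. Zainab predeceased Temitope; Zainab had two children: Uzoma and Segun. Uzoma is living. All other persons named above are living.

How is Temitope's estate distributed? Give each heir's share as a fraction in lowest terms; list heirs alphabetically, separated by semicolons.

There is no surviving spouse, so the entire estate passes to Temitope's descendants per stirpes.
The estate is divided into 4 equal shares of 1/4 among Adaeze, Ngozi, Yetunde, Zainab.
Adaeze is living and takes 1/4.
Ngozi predeceased; the 1/4 allotted to Ngozi's branch passes to Ngozi's issue by representation.
The 1/4 is divided into 2 equal shares of 1/8 among Kehinde, Ifeoma.
Kehinde predeceased; the 1/8 allotted to Kehinde's branch passes to Kehinde's issue by representation.
The 1/8 is divided into 3 equal shares of 1/24 among Morounke, Folake, Dayo.
Morounke is living and takes 1/24.
Folake is living and takes 1/24.
Dayo is living and takes 1/24.
Ifeoma is living and takes 1/8.
Yetunde predeceased; the 1/4 allotted to Yetunde's branch passes to Yetunde's issue by representation.
The 1/4 is divided into 3 equal shares of 1/12 among Bankole, Jide, Ebele.
Bankole is living and takes 1/12.
Jide is living and takes 1/12.
Ebele is living and takes 1/12.
Zainab predeceased; the 1/4 allotted to Zainab's branch passes to Zainab's issue by representation.
The 1/4 is divided into 2 equal shares of 1/8 among Uzoma, Segun.
Uzoma is living and takes 1/8.
Segun is living and takes 1/8.

Adaeze 1/4; Bankole 1/12; Dayo 1/24; Ebele 1/12; Folake 1/24; Ifeoma 1/8; Jide 1/12; Morounke 1/24; Segun 1/8; Uzoma 1/8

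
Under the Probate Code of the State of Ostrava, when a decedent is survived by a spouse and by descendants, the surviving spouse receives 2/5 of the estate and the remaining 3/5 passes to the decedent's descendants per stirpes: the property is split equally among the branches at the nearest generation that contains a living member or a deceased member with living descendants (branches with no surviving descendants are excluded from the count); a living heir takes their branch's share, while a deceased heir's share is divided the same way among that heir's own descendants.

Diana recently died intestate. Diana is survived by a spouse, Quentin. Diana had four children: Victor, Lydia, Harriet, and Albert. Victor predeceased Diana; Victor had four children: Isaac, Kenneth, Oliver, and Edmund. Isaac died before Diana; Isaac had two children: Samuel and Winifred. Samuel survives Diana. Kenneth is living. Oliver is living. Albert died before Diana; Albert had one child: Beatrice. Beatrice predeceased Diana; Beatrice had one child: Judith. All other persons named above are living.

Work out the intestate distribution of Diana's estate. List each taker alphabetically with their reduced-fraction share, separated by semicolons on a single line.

Edmund 3/80; Harriet 3/20; Judith 3/20; Kenneth 3/80; Lydia 3/20; Oliver 3/80; Quentin 2/5; Samuel 3/160; Winifred 3/160

Quentin, as surviving spouse, takes 2/5.
The remaining 3/5 passes to Diana's descendants per stirpes.
The 3/5 is divided into 4 equal shares of 3/20 among Victor, Lydia, Harriet, Albert.
Victor predeceased; the 3/20 allotted to Victor's branch passes to Victor's issue by representation.
The 3/20 is divided into 4 equal shares of 3/80 among Isaac, Kenneth, Oliver, Edmund.
Isaac predeceased; the 3/80 allotted to Isaac's branch passes to Isaac's issue by representation.
The 3/80 is divided into 2 equal shares of 3/160 among Samuel, Winifred.
Samuel is living and takes 3/160.
Winifred is living and takes 3/160.
Kenneth is living and takes 3/80.
Oliver is living and takes 3/80.
Edmund is living and takes 3/80.
Lydia is living and takes 3/20.
Harriet is living and takes 3/20.
Albert predeceased; the 3/20 allotted to Albert's branch passes to Albert's issue by representation.
Beatrice's line is the sole branch at this level, so the full 3/20 passes to Beatrice's issue by representation.
Judith is the sole taker at this level and receives the full 3/20.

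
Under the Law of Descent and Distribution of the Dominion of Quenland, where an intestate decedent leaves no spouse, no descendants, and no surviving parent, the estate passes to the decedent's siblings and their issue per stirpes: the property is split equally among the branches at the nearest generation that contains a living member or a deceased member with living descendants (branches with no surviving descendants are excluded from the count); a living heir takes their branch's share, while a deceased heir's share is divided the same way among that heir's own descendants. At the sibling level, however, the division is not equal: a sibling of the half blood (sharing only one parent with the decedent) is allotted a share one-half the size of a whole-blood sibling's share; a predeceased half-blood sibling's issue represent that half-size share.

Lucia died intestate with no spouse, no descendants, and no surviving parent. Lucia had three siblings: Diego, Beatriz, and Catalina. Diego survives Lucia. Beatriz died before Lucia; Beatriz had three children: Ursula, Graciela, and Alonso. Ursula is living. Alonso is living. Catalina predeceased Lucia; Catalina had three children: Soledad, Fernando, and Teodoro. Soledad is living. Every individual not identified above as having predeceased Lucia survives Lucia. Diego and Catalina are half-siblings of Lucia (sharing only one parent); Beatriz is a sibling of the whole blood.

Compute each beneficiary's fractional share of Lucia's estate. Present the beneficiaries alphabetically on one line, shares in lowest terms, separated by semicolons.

No spouse, descendants, or parent survives, so the estate passes to Lucia's siblings per stirpes.
Half-blood siblings count for one-half the weight of whole-blood siblings at the initial division.
Dividing 1 in proportion to weights (total weight 2): Diego (weight 1/2) → 1/4; Beatriz (weight 1) → 1/2; Catalina (weight 1/2) → 1/4.
Diego is living and takes 1/4.
Beatriz predeceased; the 1/2 allotted to Beatriz's branch passes to Beatriz's issue by representation.
The 1/2 is divided into 3 equal shares of 1/6 among Ursula, Graciela, Alonso.
Ursula is living and takes 1/6.
Graciela is living and takes 1/6.
Alonso is living and takes 1/6.
Catalina predeceased; the 1/4 allotted to Catalina's branch passes to Catalina's issue by representation.
The 1/4 is divided into 3 equal shares of 1/12 among Soledad, Fernando, Teodoro.
Soledad is living and takes 1/12.
Fernando is living and takes 1/12.
Teodoro is living and takes 1/12.

Alonso 1/6; Diego 1/4; Fernando 1/12; Graciela 1/6; Soledad 1/12; Teodoro 1/12; Ursula 1/6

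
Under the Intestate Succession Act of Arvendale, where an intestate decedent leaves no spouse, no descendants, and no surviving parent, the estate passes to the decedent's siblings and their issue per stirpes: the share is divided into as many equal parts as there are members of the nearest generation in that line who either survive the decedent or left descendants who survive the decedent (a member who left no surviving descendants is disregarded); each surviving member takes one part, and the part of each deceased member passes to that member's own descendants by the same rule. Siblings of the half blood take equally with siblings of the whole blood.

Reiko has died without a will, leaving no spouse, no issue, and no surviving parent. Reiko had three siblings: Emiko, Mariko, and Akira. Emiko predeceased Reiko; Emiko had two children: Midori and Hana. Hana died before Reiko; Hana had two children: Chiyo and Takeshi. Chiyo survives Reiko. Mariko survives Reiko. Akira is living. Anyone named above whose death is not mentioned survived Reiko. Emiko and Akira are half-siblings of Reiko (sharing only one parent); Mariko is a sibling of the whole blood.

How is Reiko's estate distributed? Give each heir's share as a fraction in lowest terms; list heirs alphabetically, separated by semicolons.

No spouse, descendants, or parent survives, so the estate passes to Reiko's siblings per stirpes.
Half-blood and whole-blood siblings take equally under the stated rule.
The estate is divided into 3 equal shares of 1/3 among Emiko, Mariko, Akira.
Emiko predeceased; the 1/3 allotted to Emiko's branch passes to Emiko's issue by representation.
The 1/3 is divided into 2 equal shares of 1/6 among Midori, Hana.
Midori is living and takes 1/6.
Hana predeceased; the 1/6 allotted to Hana's branch passes to Hana's issue by representation.
The 1/6 is divided into 2 equal shares of 1/12 among Chiyo, Takeshi.
Chiyo is living and takes 1/12.
Takeshi is living and takes 1/12.
Mariko is living and takes 1/3.
Akira is living and takes 1/3.

Akira 1/3; Chiyo 1/12; Mariko 1/3; Midori 1/6; Takeshi 1/12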